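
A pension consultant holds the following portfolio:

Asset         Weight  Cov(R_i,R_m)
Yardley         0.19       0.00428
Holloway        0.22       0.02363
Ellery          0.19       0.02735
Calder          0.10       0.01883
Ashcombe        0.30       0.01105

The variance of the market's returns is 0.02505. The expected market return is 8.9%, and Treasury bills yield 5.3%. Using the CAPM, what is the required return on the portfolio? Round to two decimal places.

β_Yardley = 0.00428 / 0.02505 = 0.1709
β_Holloway = 0.02363 / 0.02505 = 0.9433
β_Ellery = 0.02735 / 0.02505 = 1.0918
β_Calder = 0.01883 / 0.02505 = 0.7517
β_Ashcombe = 0.01105 / 0.02505 = 0.4411
β_P = Σ w_i β_i = 0.19×0.1709 + 0.22×0.9433 + 0.19×1.0918 + 0.10×0.7517 + 0.30×0.4411 = 0.6549
MRP = 8.9% − 5.3% = 3.60%
E(R_P) = R_f + β_P × MRP = 5.3% + 0.6549 × 3.6% = 7.66%

7.66%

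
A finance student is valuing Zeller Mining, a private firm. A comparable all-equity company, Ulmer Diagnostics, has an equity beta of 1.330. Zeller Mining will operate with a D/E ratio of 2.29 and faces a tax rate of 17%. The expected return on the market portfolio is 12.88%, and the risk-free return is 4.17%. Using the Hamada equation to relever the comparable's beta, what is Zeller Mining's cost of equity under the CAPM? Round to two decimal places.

37.77%

β_L = β_U × [1 + (1 − t)(D/E)] = 1.330 × [1 + (1 − 0.17) × 2.29]
    = 1.330 × [1 + 0.83 × 2.29] = 1.330 × 2.9007 = 3.8579
MRP = 12.88% − 4.17% = 8.71%
E(R) = R_f + β_L × MRP = 4.17% + 3.8579 × 8.71% = 37.77%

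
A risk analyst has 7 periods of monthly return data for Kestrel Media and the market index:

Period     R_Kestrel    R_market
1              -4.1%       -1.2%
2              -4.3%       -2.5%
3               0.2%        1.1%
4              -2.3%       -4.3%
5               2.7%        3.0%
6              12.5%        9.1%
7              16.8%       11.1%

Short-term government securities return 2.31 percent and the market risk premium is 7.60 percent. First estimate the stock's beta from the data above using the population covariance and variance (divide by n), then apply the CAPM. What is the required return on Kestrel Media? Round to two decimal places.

12.87%

Mean R_i = (-4.1 − 4.3 + 0.2 − 2.3 + 2.7 + 12.5 + 16.8) / 7 = 3.0714%
Mean R_m = (-1.2 − 2.5 + 1.1 − 4.3 + 3.0 + 9.1 + 11.1) / 7 = 2.3286%
Σ(R_i − R̄_i)(R_m − R̄_m) = 284.0457  ⇒  Cov = 284.0457 / 7 = 40.5780
Σ(R_m − R̄_m)² = 204.4543  ⇒  Var(R_m) = 204.4543 / 7 = 29.2078
β = Cov / Var(R_m) = 40.5780 / 29.2078 = 1.3893
E(R) = R_f + β × MRP = 2.31% + 1.3893 × 7.60% = 12.87%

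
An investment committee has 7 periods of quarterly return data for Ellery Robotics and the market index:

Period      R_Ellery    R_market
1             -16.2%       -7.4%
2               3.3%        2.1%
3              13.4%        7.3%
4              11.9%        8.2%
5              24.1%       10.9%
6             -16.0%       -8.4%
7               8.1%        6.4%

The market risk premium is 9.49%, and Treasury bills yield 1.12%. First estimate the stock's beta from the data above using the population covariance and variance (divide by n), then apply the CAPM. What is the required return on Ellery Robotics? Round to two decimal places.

Mean R_i = (-16.2 + 3.3 + 13.4 + 11.9 + 24.1 − 16.0 + 8.1) / 7 = 4.0857%
Mean R_m = (-7.4 + 2.1 + 7.3 + 8.2 + 10.9 − 8.4 + 6.4) / 7 = 2.7286%
Σ(R_i − R̄_i)(R_m − R̄_m) = 693.1029  ⇒  Cov = 693.1029 / 7 = 99.0147
Σ(R_m − R̄_m)² = 357.9143  ⇒  Var(R_m) = 357.9143 / 7 = 51.1306
β = Cov / Var(R_m) = 99.0147 / 51.1306 = 1.9365
E(R) = R_f + β × MRP = 1.12% + 1.9365 × 9.49% = 19.50%

19.50%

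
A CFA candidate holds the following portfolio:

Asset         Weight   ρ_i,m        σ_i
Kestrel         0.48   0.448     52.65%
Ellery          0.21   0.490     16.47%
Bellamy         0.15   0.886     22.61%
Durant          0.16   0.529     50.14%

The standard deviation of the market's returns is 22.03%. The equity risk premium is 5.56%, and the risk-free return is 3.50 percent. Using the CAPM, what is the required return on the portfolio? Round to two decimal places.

β_Kestrel = 0.448 × 52.65% / 22.03% = 1.0707
β_Ellery = 0.490 × 16.47% / 22.03% = 0.3663
β_Bellamy = 0.886 × 22.61% / 22.03% = 0.9093
β_Durant = 0.529 × 50.14% / 22.03% = 1.2040
β_P = Σ w_i β_i = 0.48×1.0707 + 0.21×0.3663 + 0.15×0.9093 + 0.16×1.2040 = 0.9199
E(R_P) = R_f + β_P × MRP = 3.50% + 0.9199 × 5.56% = 8.61%

8.61%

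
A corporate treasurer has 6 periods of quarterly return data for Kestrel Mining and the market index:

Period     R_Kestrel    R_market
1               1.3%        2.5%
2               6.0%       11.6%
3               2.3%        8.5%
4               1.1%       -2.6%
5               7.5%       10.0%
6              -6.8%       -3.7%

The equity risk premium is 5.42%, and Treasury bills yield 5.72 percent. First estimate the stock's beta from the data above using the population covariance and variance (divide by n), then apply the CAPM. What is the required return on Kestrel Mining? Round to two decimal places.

Mean R_i = (1.3 + 6.0 + 2.3 + 1.1 + 7.5 − 6.8) / 6 = 1.9000%
Mean R_m = (2.5 + 11.6 + 8.5 − 2.6 + 10.0 − 3.7) / 6 = 4.3833%
Σ(R_i − R̄_i)(R_m − R̄_m) = 139.7300  ⇒  Cov = 139.7300 / 6 = 23.2883
Σ(R_m − R̄_m)² = 218.2283  ⇒  Var(R_m) = 218.2283 / 6 = 36.3714
β = Cov / Var(R_m) = 23.2883 / 36.3714 = 0.6403
E(R) = R_f + β × MRP = 5.72% + 0.6403 × 5.42% = 9.19%

9.19%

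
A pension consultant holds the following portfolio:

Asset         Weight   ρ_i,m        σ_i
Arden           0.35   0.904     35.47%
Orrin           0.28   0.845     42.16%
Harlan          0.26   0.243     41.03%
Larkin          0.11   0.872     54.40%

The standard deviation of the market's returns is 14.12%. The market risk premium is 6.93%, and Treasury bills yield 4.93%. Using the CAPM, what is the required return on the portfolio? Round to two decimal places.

19.17%

β_Arden = 0.904 × 35.47% / 14.12% = 2.2709
β_Orrin = 0.845 × 42.16% / 14.12% = 2.5230
β_Harlan = 0.243 × 41.03% / 14.12% = 0.7061
β_Larkin = 0.872 × 54.40% / 14.12% = 3.3595
β_P = Σ w_i β_i = 0.35×2.2709 + 0.28×2.5230 + 0.26×0.7061 + 0.11×3.3595 = 2.0544
E(R_P) = R_f + β_P × MRP = 4.93% + 2.0544 × 6.93% = 19.17%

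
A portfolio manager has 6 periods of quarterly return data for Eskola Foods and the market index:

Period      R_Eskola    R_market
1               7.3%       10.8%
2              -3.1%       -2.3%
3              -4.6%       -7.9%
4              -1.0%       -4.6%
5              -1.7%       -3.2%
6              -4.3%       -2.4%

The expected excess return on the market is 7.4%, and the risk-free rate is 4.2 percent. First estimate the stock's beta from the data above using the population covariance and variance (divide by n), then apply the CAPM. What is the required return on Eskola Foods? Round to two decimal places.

8.90%

Mean R_i = (7.3 − 3.1 − 4.6 − 1.0 − 1.7 − 4.3) / 6 = -1.2333%
Mean R_m = (10.8 − 2.3 − 7.9 − 4.6 − 3.2 − 2.4) / 6 = -1.6000%
Σ(R_i − R̄_i)(R_m − R̄_m) = 130.8300  ⇒  Cov = 130.8300 / 6 = 21.8050
Σ(R_m − R̄_m)² = 206.1400  ⇒  Var(R_m) = 206.1400 / 6 = 34.3567
β = Cov / Var(R_m) = 21.8050 / 34.3567 = 0.6347
E(R) = R_f + β × MRP = 4.2% + 0.6347 × 7.4% = 8.90%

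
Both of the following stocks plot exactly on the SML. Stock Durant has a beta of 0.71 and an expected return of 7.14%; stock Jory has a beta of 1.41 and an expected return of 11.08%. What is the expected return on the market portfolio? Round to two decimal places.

Both satisfy E(R) = R_f + β·MRP, so the slope of the SML is
MRP = (11.08% − 7.14%) / (1.41 − 0.71) = 3.94% / 0.70 = 5.6286%
R_f = E(R_Durant) − β_Durant·MRP = 7.14% − 0.71 × 5.6286% = 3.1437%
E(R_m) = R_f + MRP = 3.1437% + 5.6286% = 8.77%

8.77%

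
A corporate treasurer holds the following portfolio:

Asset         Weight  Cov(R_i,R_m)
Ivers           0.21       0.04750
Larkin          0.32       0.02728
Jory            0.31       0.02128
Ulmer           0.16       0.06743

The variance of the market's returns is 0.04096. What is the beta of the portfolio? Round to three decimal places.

0.881

β_Ivers = 0.04750 / 0.04096 = 1.1597
β_Larkin = 0.02728 / 0.04096 = 0.6660
β_Jory = 0.02128 / 0.04096 = 0.5195
β_Ulmer = 0.06743 / 0.04096 = 1.6462
β_P = Σ w_i β_i = 0.21×1.1597 + 0.32×0.6660 + 0.31×0.5195 + 0.16×1.6462 = 0.8811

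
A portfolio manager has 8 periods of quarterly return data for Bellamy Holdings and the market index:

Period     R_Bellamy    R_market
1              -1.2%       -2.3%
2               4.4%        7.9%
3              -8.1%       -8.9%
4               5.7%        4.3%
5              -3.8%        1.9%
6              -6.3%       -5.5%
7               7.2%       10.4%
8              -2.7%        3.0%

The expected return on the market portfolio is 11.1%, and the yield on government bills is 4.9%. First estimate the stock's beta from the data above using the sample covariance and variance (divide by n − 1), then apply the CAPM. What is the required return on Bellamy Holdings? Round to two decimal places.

9.72%

Mean R_i = (-1.2 + 4.4 − 8.1 + 5.7 − 3.8 − 6.3 + 7.2 − 2.7) / 8 = -0.6000%
Mean R_m = (-2.3 + 7.9 − 8.9 + 4.3 + 1.9 − 5.5 + 10.4 + 3.0) / 8 = 1.3500%
Σ(R_i − R̄_i)(R_m − R̄_m) = 234.8100  ⇒  Cov = 234.8100 / 7 = 33.5443
Σ(R_m − R̄_m)² = 301.8400  ⇒  Var(R_m) = 301.8400 / 7 = 43.1200
β = Cov / Var(R_m) = 33.5443 / 43.1200 = 0.7779
MRP = 11.1% − 4.9% = 6.20%
E(R) = R_f + β × MRP = 4.9% + 0.7779 × 6.2% = 9.72%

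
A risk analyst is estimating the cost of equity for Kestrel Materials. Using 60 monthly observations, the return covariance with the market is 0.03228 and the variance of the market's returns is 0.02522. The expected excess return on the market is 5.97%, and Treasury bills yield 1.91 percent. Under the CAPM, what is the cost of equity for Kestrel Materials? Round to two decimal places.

9.55%

β = Cov(R_i, R_m) / Var(R_m) = 0.03228 / 0.02522 = 1.2799
E(R) = R_f + β × MRP = 1.91% + 1.2799 × 5.97% = 9.55%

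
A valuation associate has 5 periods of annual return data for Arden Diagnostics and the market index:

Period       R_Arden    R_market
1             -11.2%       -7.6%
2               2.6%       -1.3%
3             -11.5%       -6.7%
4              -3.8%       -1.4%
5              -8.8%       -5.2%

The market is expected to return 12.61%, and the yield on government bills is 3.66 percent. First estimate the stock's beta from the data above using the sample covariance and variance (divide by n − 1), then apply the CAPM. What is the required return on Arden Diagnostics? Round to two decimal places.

20.31%

Mean R_i = (-11.2 + 2.6 − 11.5 − 3.8 − 8.8) / 5 = -6.5400%
Mean R_m = (-7.6 − 1.3 − 6.7 − 1.4 − 5.2) / 5 = -4.4400%
Σ(R_i − R̄_i)(R_m − R̄_m) = 64.6820  ⇒  Cov = 64.6820 / 4 = 16.1705
Σ(R_m − R̄_m)² = 34.7720  ⇒  Var(R_m) = 34.7720 / 4 = 8.6930
β = Cov / Var(R_m) = 16.1705 / 8.6930 = 1.8602
MRP = 12.61% − 3.66% = 8.95%
E(R) = R_f + β × MRP = 3.66% + 1.8602 × 8.95% = 20.31%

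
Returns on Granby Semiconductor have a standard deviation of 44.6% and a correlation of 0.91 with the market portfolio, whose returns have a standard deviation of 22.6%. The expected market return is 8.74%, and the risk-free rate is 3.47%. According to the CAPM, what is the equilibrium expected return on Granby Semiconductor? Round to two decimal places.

β = ρ × σ_i / σ_m = 0.91 × 44.6% / 22.6% = 1.7958
MRP = 8.74% − 3.47% = 5.27%
E(R) = 3.47% + 1.7958 × 5.27% = 12.93%

12.93%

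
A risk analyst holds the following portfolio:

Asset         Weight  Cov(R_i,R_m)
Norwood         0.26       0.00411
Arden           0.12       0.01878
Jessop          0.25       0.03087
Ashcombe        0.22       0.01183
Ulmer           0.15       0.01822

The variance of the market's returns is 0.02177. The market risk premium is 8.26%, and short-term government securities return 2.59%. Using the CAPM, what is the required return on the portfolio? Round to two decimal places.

β_Norwood = 0.00411 / 0.02177 = 0.1888
β_Arden = 0.01878 / 0.02177 = 0.8627
β_Jessop = 0.03087 / 0.02177 = 1.4180
β_Ashcombe = 0.01183 / 0.02177 = 0.5434
β_Ulmer = 0.01822 / 0.02177 = 0.8369
β_P = Σ w_i β_i = 0.26×0.1888 + 0.12×0.8627 + 0.25×1.4180 + 0.22×0.5434 + 0.15×0.8369 = 0.7522
E(R_P) = R_f + β_P × MRP = 2.59% + 0.7522 × 8.26% = 8.80%

8.80%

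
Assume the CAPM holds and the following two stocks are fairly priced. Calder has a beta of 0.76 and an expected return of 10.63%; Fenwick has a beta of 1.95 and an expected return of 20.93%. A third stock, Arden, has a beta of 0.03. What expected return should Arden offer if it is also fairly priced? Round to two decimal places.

4.31%

MRP (SML slope) = (20.93% − 10.63%) / (1.95 − 0.76) = 10.30% / 1.19 = 8.6555%
R_f (intercept) = 10.63% − 0.76 × 8.6555% = 4.0518%
E(R_Arden) = R_f + β × MRP = 4.0518% + 0.03 × 8.6555% = 4.31%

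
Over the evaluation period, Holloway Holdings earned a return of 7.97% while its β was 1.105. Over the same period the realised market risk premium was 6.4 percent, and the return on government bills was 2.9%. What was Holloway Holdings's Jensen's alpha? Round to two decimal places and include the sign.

-2.00%

CAPM benchmark = R_f + β(R_m − R_f) = 2.9% + 1.105 × 6.4% = 9.9720%
α = actual − benchmark = 7.97% − 9.9720% = -2.00%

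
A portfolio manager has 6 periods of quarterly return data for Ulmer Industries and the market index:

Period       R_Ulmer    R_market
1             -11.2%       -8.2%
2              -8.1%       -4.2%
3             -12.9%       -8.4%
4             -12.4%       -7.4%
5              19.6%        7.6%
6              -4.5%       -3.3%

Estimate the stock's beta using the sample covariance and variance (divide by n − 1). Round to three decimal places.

2.027

Mean R_i = (-11.2 − 8.1 − 12.9 − 12.4 + 19.6 − 4.5) / 6 = -4.9167%
Mean R_m = (-8.2 − 4.2 − 8.4 − 7.4 + 7.6 − 3.3) / 6 = -3.9833%
Σ(R_i − R̄_i)(R_m − R̄_m) = 372.2817  ⇒  Cov = 372.2817 / 5 = 74.4563
Σ(R_m − R̄_m)² = 183.6483  ⇒  Var(R_m) = 183.6483 / 5 = 36.7297
β = Cov / Var(R_m) = 74.4563 / 36.7297 = 2.0271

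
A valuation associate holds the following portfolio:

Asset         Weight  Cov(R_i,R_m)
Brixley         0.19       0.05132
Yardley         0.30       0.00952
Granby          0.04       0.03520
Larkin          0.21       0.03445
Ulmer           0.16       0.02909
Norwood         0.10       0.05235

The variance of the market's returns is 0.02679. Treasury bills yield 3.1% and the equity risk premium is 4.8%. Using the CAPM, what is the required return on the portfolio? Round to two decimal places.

8.68%

β_Brixley = 0.05132 / 0.02679 = 1.9156
β_Yardley = 0.00952 / 0.02679 = 0.3554
β_Granby = 0.03520 / 0.02679 = 1.3139
β_Larkin = 0.03445 / 0.02679 = 1.2859
β_Ulmer = 0.02909 / 0.02679 = 1.0859
β_Norwood = 0.05235 / 0.02679 = 1.9541
β_P = Σ w_i β_i = 0.19×1.9156 + 0.30×0.3554 + 0.04×1.3139 + 0.21×1.2859 + 0.16×1.0859 + 0.10×1.9541 = 1.1623
E(R_P) = R_f + β_P × MRP = 3.1% + 1.1623 × 4.8% = 8.68%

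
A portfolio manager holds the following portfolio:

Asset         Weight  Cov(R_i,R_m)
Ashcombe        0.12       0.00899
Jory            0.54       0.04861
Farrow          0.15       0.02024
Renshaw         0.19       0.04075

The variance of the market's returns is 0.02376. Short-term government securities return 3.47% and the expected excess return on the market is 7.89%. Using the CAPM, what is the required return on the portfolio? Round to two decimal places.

16.12%

β_Ashcombe = 0.00899 / 0.02376 = 0.3784
β_Jory = 0.04861 / 0.02376 = 2.0459
β_Farrow = 0.02024 / 0.02376 = 0.8519
β_Renshaw = 0.04075 / 0.02376 = 1.7151
β_P = Σ w_i β_i = 0.12×0.3784 + 0.54×2.0459 + 0.15×0.8519 + 0.19×1.7151 = 1.6038
E(R_P) = R_f + β_P × MRP = 3.47% + 1.6038 × 7.89% = 16.12%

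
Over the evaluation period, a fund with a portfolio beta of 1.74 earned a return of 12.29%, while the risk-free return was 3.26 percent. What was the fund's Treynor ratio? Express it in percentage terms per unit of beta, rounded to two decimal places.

5.19%

Treynor = (R_P − R_f) / β_P = (12.29% − 3.26%) / 1.7400 = 9.03% / 1.7400 = 5.19%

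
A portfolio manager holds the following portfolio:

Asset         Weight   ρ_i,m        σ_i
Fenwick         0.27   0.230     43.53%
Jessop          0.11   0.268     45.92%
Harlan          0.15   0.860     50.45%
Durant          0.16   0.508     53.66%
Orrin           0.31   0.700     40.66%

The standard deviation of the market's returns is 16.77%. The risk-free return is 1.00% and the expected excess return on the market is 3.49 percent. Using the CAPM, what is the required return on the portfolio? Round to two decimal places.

β_Fenwick = 0.230 × 43.53% / 16.77% = 0.5970
β_Jessop = 0.268 × 45.92% / 16.77% = 0.7338
β_Harlan = 0.860 × 50.45% / 16.77% = 2.5872
β_Durant = 0.508 × 53.66% / 16.77% = 1.6255
β_Orrin = 0.700 × 40.66% / 16.77% = 1.6972
β_P = Σ w_i β_i = 0.27×0.5970 + 0.11×0.7338 + 0.15×2.5872 + 0.16×1.6255 + 0.31×1.6972 = 1.4162
E(R_P) = R_f + β_P × MRP = 1.00% + 1.4162 × 3.49% = 5.94%

5.94%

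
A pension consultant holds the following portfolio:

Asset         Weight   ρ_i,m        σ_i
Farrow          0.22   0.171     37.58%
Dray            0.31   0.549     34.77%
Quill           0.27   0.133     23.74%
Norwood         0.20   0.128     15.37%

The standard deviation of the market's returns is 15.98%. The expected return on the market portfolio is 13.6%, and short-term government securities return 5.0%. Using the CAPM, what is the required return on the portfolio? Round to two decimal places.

9.62%

β_Farrow = 0.171 × 37.58% / 15.98% = 0.4021
β_Dray = 0.549 × 34.77% / 15.98% = 1.1945
β_Quill = 0.133 × 23.74% / 15.98% = 0.1976
β_Norwood = 0.128 × 15.37% / 15.98% = 0.1231
β_P = Σ w_i β_i = 0.22×0.4021 + 0.31×1.1945 + 0.27×0.1976 + 0.20×0.1231 = 0.5367
MRP = 13.6% − 5.0% = 8.60%
E(R_P) = R_f + β_P × MRP = 5.0% + 0.5367 × 8.6% = 9.62%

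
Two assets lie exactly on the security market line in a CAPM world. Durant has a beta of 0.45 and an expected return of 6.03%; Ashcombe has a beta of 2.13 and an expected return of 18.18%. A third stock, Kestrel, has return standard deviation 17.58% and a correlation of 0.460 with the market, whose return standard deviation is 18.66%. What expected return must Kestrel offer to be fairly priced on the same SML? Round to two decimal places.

MRP = (18.18% − 6.03%) / (2.13 − 0.45) = 7.2321%
R_f = 6.03% − 0.45 × 7.2321% = 2.7756%
β_Kestrel = ρ·σ_i/σ_m = 0.460 × 17.58 / 18.66 = 0.4334
E(R_Kestrel) = R_f + β × MRP = 2.7756% + 0.4334 × 7.2321% = 5.91%

5.91%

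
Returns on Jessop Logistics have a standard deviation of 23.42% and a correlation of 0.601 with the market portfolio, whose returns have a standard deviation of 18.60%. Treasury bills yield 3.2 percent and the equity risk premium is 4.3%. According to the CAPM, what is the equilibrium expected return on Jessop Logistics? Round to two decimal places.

6.45%

β = ρ × σ_i / σ_m = 0.601 × 23.42% / 18.60% = 0.7567
E(R) = 3.2% + 0.7567 × 4.3% = 6.45%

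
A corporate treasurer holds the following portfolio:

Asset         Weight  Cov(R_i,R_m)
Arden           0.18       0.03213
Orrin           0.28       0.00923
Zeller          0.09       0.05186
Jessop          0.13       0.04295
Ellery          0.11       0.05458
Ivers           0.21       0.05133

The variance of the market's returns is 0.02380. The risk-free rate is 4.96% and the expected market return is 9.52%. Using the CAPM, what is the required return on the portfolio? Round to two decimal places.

11.74%

β_Arden = 0.03213 / 0.02380 = 1.3500
β_Orrin = 0.00923 / 0.02380 = 0.3878
β_Zeller = 0.05186 / 0.02380 = 2.1790
β_Jessop = 0.04295 / 0.02380 = 1.8046
β_Ellery = 0.05458 / 0.02380 = 2.2933
β_Ivers = 0.05133 / 0.02380 = 2.1567
β_P = Σ w_i β_i = 0.18×1.3500 + 0.28×0.3878 + 0.09×2.1790 + 0.13×1.8046 + 0.11×2.2933 + 0.21×2.1567 = 1.4875
MRP = 9.52% − 4.96% = 4.56%
E(R_P) = R_f + β_P × MRP = 4.96% + 1.4875 × 4.56% = 11.74%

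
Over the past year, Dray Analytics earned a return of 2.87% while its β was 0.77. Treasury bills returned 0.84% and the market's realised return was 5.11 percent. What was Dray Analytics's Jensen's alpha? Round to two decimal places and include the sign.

Market excess return = 5.11% − 0.84% = 4.27%
CAPM benchmark = R_f + β(R_m − R_f) = 0.84% + 0.77 × 4.27% = 4.1279%
α = actual − benchmark = 2.87% − 4.1279% = -1.26%

-1.26%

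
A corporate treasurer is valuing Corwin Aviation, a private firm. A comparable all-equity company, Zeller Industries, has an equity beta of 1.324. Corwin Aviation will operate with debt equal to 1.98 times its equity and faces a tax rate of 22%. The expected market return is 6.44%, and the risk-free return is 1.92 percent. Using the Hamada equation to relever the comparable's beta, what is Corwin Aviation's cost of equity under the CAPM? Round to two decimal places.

17.15%

β_L = β_U × [1 + (1 − t)(D/E)] = 1.324 × [1 + (1 − 0.22) × 1.98]
    = 1.324 × [1 + 0.78 × 1.98] = 1.324 × 2.5444 = 3.3688
MRP = 6.44% − 1.92% = 4.52%
E(R) = R_f + β_L × MRP = 1.92% + 3.3688 × 4.52% = 17.15%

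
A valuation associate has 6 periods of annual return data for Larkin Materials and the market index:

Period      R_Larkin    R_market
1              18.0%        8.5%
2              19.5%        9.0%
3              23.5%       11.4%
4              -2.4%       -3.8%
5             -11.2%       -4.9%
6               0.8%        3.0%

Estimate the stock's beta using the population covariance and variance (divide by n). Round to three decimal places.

1.977

Mean R_i = (18.0 + 19.5 + 23.5 − 2.4 − 11.2 + 0.8) / 6 = 8.0333%
Mean R_m = (8.5 + 9.0 + 11.4 − 3.8 − 4.9 + 3.0) / 6 = 3.8667%
Σ(R_i − R̄_i)(R_m − R̄_m) = 476.4267  ⇒  Cov = 476.4267 / 6 = 79.4045
Σ(R_m − R̄_m)² = 240.9533  ⇒  Var(R_m) = 240.9533 / 6 = 40.1589
β = Cov / Var(R_m) = 79.4045 / 40.1589 = 1.9773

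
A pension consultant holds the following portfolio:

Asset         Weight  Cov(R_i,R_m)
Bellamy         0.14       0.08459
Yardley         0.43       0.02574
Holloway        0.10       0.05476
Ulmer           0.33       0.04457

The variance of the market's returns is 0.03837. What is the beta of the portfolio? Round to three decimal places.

β_Bellamy = 0.08459 / 0.03837 = 2.2046
β_Yardley = 0.02574 / 0.03837 = 0.6708
β_Holloway = 0.05476 / 0.03837 = 1.4272
β_Ulmer = 0.04457 / 0.03837 = 1.1616
β_P = Σ w_i β_i = 0.14×2.2046 + 0.43×0.6708 + 0.10×1.4272 + 0.33×1.1616 = 1.1231

1.123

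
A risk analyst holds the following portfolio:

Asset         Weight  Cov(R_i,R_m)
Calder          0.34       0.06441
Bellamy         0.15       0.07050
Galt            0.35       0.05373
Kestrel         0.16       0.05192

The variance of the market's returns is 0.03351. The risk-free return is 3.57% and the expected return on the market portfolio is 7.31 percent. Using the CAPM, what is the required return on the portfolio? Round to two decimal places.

β_Calder = 0.06441 / 0.03351 = 1.9221
β_Bellamy = 0.07050 / 0.03351 = 2.1038
β_Galt = 0.05373 / 0.03351 = 1.6034
β_Kestrel = 0.05192 / 0.03351 = 1.5494
β_P = Σ w_i β_i = 0.34×1.9221 + 0.15×2.1038 + 0.35×1.6034 + 0.16×1.5494 = 1.7782
MRP = 7.31% − 3.57% = 3.74%
E(R_P) = R_f + β_P × MRP = 3.57% + 1.7782 × 3.74% = 10.22%

10.22%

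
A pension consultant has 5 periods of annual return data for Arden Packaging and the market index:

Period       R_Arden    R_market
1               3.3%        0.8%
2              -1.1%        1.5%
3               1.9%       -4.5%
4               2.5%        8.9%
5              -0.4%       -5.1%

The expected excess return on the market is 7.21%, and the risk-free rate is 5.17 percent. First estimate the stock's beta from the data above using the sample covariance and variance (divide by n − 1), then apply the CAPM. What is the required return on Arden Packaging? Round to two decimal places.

6.00%

Mean R_i = (3.3 − 1.1 + 1.9 + 2.5 − 0.4) / 5 = 1.2400%
Mean R_m = (0.8 + 1.5 − 4.5 + 8.9 − 5.1) / 5 = 0.3200%
Σ(R_i − R̄_i)(R_m − R̄_m) = 14.7460  ⇒  Cov = 14.7460 / 4 = 3.6865
Σ(R_m − R̄_m)² = 127.8480  ⇒  Var(R_m) = 127.8480 / 4 = 31.9620
β = Cov / Var(R_m) = 3.6865 / 31.9620 = 0.1153
E(R) = R_f + β × MRP = 5.17% + 0.1153 × 7.21% = 6.00%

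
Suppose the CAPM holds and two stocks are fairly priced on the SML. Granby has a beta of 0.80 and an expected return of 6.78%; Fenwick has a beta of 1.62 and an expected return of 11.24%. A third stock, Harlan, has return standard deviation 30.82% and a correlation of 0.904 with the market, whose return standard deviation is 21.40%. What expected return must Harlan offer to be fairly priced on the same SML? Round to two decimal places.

MRP = (11.24% − 6.78%) / (1.62 − 0.80) = 5.4390%
R_f = 6.78% − 0.80 × 5.4390% = 2.4288%
β_Harlan = ρ·σ_i/σ_m = 0.904 × 30.82 / 21.40 = 1.3019
E(R_Harlan) = R_f + β × MRP = 2.4288% + 1.3019 × 5.4390% = 9.51%

9.51%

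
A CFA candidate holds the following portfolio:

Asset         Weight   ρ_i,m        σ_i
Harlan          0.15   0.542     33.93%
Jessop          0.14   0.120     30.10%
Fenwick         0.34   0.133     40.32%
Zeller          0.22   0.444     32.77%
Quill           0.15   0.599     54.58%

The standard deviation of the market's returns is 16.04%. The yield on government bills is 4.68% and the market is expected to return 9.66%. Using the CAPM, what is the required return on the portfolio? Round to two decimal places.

β_Harlan = 0.542 × 33.93% / 16.04% = 1.1465
β_Jessop = 0.120 × 30.10% / 16.04% = 0.2252
β_Fenwick = 0.133 × 40.32% / 16.04% = 0.3343
β_Zeller = 0.444 × 32.77% / 16.04% = 0.9071
β_Quill = 0.599 × 54.58% / 16.04% = 2.0382
β_P = Σ w_i β_i = 0.15×1.1465 + 0.14×0.2252 + 0.34×0.3343 + 0.22×0.9071 + 0.15×2.0382 = 0.8225
MRP = 9.66% − 4.68% = 4.98%
E(R_P) = R_f + β_P × MRP = 4.68% + 0.8225 × 4.98% = 8.78%

8.78%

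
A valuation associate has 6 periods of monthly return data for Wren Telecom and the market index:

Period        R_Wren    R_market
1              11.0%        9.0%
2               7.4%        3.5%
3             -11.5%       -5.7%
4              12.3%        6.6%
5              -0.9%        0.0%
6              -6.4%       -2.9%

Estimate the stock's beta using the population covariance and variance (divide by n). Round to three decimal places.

1.691

Mean R_i = (11.0 + 7.4 − 11.5 + 12.3 − 0.9 − 6.4) / 6 = 1.9833%
Mean R_m = (9.0 + 3.5 − 5.7 + 6.6 + 0.0 − 2.9) / 6 = 1.7500%
Σ(R_i − R̄_i)(R_m − R̄_m) = 269.3650  ⇒  Cov = 269.3650 / 6 = 44.8942
Σ(R_m − R̄_m)² = 159.3350  ⇒  Var(R_m) = 159.3350 / 6 = 26.5558
β = Cov / Var(R_m) = 44.8942 / 26.5558 = 1.6906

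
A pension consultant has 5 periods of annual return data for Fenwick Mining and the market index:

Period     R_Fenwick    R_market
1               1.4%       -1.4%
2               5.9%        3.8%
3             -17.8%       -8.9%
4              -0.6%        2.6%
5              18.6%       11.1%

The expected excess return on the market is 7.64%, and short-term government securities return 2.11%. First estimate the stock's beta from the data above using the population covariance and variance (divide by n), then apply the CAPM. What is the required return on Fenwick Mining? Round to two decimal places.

Mean R_i = (1.4 + 5.9 − 17.8 − 0.6 + 18.6) / 5 = 1.5000%
Mean R_m = (-1.4 + 3.8 − 8.9 + 2.6 + 11.1) / 5 = 1.4400%
Σ(R_i − R̄_i)(R_m − R̄_m) = 372.9800  ⇒  Cov = 372.9800 / 5 = 74.5960
Σ(R_m − R̄_m)² = 215.2120  ⇒  Var(R_m) = 215.2120 / 5 = 43.0424
β = Cov / Var(R_m) = 74.5960 / 43.0424 = 1.7331
E(R) = R_f + β × MRP = 2.11% + 1.7331 × 7.64% = 15.35%

15.35%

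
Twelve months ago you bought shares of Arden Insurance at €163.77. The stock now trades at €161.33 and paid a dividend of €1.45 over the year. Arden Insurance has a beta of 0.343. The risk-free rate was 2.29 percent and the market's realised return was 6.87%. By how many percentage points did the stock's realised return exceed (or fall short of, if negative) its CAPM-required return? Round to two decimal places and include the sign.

-4.47%

Realised HPR = (P1 + D1 − P0) / P0 = (161.33 + 1.45 − 163.77) / 163.77 = -0.99 / 163.77 = -0.6045%
MRP = 6.87% − 2.29% = 4.58%
CAPM required = R_f + β·MRP = 2.29% + 0.343 × 4.58% = 3.86094%
α = realised − required = -0.6045% − 3.86094% = -4.47%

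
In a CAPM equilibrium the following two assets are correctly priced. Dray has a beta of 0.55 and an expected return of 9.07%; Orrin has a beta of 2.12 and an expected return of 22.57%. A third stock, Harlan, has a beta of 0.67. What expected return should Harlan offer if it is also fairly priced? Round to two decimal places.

10.10%

MRP (SML slope) = (22.57% − 9.07%) / (2.12 − 0.55) = 13.50% / 1.57 = 8.5987%
R_f (intercept) = 9.07% − 0.55 × 8.5987% = 4.3407%
E(R_Harlan) = R_f + β × MRP = 4.3407% + 0.67 × 8.5987% = 10.10%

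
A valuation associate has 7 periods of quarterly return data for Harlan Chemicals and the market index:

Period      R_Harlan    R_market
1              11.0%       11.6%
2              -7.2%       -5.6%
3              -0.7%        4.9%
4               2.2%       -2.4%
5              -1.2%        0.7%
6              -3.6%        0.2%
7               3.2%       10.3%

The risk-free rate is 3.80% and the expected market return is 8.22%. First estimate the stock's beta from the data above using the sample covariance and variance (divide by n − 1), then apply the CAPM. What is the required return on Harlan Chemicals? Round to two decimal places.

Mean R_i = (11.0 − 7.2 − 0.7 + 2.2 − 1.2 − 3.6 + 3.2) / 7 = 0.5286%
Mean R_m = (11.6 − 5.6 + 4.9 − 2.4 + 0.7 + 0.2 + 10.3) / 7 = 2.8143%
Σ(R_i − R̄_i)(R_m − R̄_m) = 180.1971  ⇒  Cov = 180.1971 / 6 = 30.0329
Σ(R_m − R̄_m)² = 246.8686  ⇒  Var(R_m) = 246.8686 / 6 = 41.1448
β = Cov / Var(R_m) = 30.0329 / 41.1448 = 0.7299
MRP = 8.22% − 3.80% = 4.42%
E(R) = R_f + β × MRP = 3.80% + 0.7299 × 4.42% = 7.03%

7.03%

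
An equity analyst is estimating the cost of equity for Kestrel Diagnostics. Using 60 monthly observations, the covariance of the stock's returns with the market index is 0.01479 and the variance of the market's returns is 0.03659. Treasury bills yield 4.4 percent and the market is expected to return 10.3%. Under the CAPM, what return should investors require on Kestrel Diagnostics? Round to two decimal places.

6.78%

β = Cov(R_i, R_m) / Var(R_m) = 0.01479 / 0.03659 = 0.4042
MRP = 10.3% − 4.4% = 5.90%
E(R) = R_f + β × MRP = 4.4% + 0.4042 × 5.9% = 6.78%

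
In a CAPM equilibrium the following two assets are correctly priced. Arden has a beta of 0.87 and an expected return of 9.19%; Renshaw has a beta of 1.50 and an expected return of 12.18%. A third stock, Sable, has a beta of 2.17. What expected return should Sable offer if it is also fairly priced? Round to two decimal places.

15.36%

MRP (SML slope) = (12.18% − 9.19%) / (1.50 − 0.87) = 2.99% / 0.63 = 4.7460%
R_f (intercept) = 9.19% − 0.87 × 4.7460% = 5.0610%
E(R_Sable) = R_f + β × MRP = 5.0610% + 2.17 × 4.7460% = 15.36%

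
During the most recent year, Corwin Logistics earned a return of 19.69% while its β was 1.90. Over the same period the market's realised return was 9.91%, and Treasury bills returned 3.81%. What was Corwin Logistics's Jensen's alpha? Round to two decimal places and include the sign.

+4.29%

Market excess return = 9.91% − 3.81% = 6.10%
CAPM benchmark = R_f + β(R_m − R_f) = 3.81% + 1.90 × 6.10% = 15.4000%
α = actual − benchmark = 19.69% − 15.4000% = +4.29%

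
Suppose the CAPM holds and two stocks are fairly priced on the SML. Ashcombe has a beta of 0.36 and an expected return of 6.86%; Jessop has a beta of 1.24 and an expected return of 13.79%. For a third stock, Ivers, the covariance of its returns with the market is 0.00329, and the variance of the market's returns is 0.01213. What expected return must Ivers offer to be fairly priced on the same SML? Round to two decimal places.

MRP = (13.79% − 6.86%) / (1.24 − 0.36) = 7.8750%
R_f = 6.86% − 0.36 × 7.8750% = 4.0250%
β_Ivers = Cov / Var(R_m) = 0.00329 / 0.01213 = 0.2712
E(R_Ivers) = R_f + β × MRP = 4.0250% + 0.2712 × 7.8750% = 6.16%

6.16%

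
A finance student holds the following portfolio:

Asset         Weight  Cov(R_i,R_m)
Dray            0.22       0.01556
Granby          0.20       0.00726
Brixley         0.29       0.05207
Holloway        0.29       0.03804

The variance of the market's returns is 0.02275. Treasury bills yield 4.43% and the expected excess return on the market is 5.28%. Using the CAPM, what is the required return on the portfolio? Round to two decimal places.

11.63%

β_Dray = 0.01556 / 0.02275 = 0.6840
β_Granby = 0.00726 / 0.02275 = 0.3191
β_Brixley = 0.05207 / 0.02275 = 2.2888
β_Holloway = 0.03804 / 0.02275 = 1.6721
β_P = Σ w_i β_i = 0.22×0.6840 + 0.20×0.3191 + 0.29×2.2888 + 0.29×1.6721 = 1.3630
E(R_P) = R_f + β_P × MRP = 4.43% + 1.3630 × 5.28% = 11.63%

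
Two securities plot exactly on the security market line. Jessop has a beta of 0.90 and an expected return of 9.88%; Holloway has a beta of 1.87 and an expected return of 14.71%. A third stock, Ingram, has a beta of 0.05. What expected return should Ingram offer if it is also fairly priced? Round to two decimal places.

5.65%

MRP (SML slope) = (14.71% − 9.88%) / (1.87 − 0.90) = 4.83% / 0.97 = 4.9794%
R_f (intercept) = 9.88% − 0.90 × 4.9794% = 5.3985%
E(R_Ingram) = R_f + β × MRP = 5.3985% + 0.05 × 4.9794% = 5.65%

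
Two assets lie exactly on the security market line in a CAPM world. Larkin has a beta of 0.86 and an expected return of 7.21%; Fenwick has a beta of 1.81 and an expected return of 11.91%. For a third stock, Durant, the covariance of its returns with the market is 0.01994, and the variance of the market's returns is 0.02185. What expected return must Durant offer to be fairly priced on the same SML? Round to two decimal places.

MRP = (11.91% − 7.21%) / (1.81 − 0.86) = 4.9474%
R_f = 7.21% − 0.86 × 4.9474% = 2.9552%
β_Durant = Cov / Var(R_m) = 0.01994 / 0.02185 = 0.9126
E(R_Durant) = R_f + β × MRP = 2.9552% + 0.9126 × 4.9474% = 7.47%

7.47%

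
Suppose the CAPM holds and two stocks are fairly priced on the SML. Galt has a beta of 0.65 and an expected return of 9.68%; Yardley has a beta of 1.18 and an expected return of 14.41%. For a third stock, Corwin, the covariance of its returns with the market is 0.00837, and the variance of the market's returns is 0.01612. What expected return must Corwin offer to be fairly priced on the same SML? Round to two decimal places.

MRP = (14.41% − 9.68%) / (1.18 − 0.65) = 8.9245%
R_f = 9.68% − 0.65 × 8.9245% = 3.8791%
β_Corwin = Cov / Var(R_m) = 0.00837 / 0.01612 = 0.5192
E(R_Corwin) = R_f + β × MRP = 3.8791% + 0.5192 × 8.9245% = 8.51%

8.51%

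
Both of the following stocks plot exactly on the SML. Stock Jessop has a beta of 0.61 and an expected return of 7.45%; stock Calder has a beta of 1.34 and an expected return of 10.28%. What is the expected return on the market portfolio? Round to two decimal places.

8.96%

Both satisfy E(R) = R_f + β·MRP, so the slope of the SML is
MRP = (10.28% − 7.45%) / (1.34 − 0.61) = 2.83% / 0.73 = 3.8767%
R_f = E(R_Jessop) − β_Jessop·MRP = 7.45% − 0.61 × 3.8767% = 5.0852%
E(R_m) = R_f + MRP = 5.0852% + 3.8767% = 8.96%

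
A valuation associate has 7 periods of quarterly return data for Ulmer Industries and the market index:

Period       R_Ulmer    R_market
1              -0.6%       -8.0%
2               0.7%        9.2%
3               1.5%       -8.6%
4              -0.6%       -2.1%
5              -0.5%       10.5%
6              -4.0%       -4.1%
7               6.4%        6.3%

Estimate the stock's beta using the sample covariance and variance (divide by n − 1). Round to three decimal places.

Mean R_i = (-0.6 + 0.7 + 1.5 − 0.6 − 0.5 − 4.0 + 6.4) / 7 = 0.4143%
Mean R_m = (-8.0 + 9.2 − 8.6 − 2.1 + 10.5 − 4.1 + 6.3) / 7 = 0.4571%
Σ(R_i − R̄_i)(R_m − R̄_m) = 49.7443  ⇒  Cov = 49.7443 / 6 = 8.2907
Σ(R_m − R̄_m)² = 392.2971  ⇒  Var(R_m) = 392.2971 / 6 = 65.3829
β = Cov / Var(R_m) = 8.2907 / 65.3829 = 0.1268

0.127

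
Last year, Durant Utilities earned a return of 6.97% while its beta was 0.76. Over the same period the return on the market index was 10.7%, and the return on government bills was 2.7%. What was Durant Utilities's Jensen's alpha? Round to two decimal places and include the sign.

Market excess return = 10.7% − 2.7% = 8.00%
CAPM benchmark = R_f + β(R_m − R_f) = 2.7% + 0.76 × 8.0% = 8.7800%
α = actual − benchmark = 6.97% − 8.7800% = -1.81%

-1.81%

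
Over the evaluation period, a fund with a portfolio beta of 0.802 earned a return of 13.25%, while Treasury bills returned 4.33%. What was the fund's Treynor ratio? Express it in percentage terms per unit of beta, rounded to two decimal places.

11.12%

Treynor = (R_P − R_f) / β_P = (13.25% − 4.33%) / 0.8020 = 8.92% / 0.8020 = 11.12%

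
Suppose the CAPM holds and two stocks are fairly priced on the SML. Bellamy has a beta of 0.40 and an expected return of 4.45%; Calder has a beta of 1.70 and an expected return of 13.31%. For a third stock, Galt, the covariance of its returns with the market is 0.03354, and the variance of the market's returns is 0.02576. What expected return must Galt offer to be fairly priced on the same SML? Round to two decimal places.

10.60%

MRP = (13.31% − 4.45%) / (1.70 − 0.40) = 6.8154%
R_f = 4.45% − 0.40 × 6.8154% = 1.7238%
β_Galt = Cov / Var(R_m) = 0.03354 / 0.02576 = 1.3020
E(R_Galt) = R_f + β × MRP = 1.7238% + 1.3020 × 6.8154% = 10.60%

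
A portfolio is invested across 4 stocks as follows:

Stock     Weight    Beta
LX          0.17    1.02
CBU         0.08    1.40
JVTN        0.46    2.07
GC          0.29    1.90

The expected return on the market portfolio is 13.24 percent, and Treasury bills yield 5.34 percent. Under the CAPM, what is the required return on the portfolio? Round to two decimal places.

β_P = Σ w_i β_i = 0.17×1.02 + 0.08×1.40 + 0.46×2.07 + 0.29×1.90 = 1.7886
MRP = 13.24% − 5.34% = 7.90%
E(R_P) = R_f + β_P × MRP = 5.34% + 1.7886 × 7.90% = 19.47%

19.47%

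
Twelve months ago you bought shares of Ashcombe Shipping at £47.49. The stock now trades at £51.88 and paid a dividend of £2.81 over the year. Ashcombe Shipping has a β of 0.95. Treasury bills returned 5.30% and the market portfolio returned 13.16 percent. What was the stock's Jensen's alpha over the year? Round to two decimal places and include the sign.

Realised HPR = (P1 + D1 − P0) / P0 = (51.88 + 2.81 − 47.49) / 47.49 = 7.20 / 47.49 = 15.1611%
MRP = 13.16% − 5.30% = 7.86%
CAPM required = R_f + β·MRP = 5.30% + 0.95 × 7.86% = 12.7670%
α = realised − required = 15.1611% − 12.7670% = +2.39%

+2.39%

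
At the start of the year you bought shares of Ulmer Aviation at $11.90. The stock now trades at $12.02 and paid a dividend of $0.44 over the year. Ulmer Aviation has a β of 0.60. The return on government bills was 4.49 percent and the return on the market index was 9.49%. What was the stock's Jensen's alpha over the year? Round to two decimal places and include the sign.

Realised HPR = (P1 + D1 − P0) / P0 = (12.02 + 0.44 − 11.90) / 11.90 = 0.56 / 11.90 = 4.7059%
MRP = 9.49% − 4.49% = 5.00%
CAPM required = R_f + β·MRP = 4.49% + 0.60 × 5.00% = 7.4900%
α = realised − required = 4.7059% − 7.4900% = -2.78%

-2.78%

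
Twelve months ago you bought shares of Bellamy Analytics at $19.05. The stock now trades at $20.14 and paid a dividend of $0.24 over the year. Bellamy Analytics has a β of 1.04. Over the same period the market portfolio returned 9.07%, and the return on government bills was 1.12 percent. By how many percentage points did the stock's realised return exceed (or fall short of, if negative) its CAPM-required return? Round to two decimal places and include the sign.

Realised HPR = (P1 + D1 − P0) / P0 = (20.14 + 0.24 − 19.05) / 19.05 = 1.33 / 19.05 = 6.9816%
MRP = 9.07% − 1.12% = 7.95%
CAPM required = R_f + β·MRP = 1.12% + 1.04 × 7.95% = 9.3880%
α = realised − required = 6.9816% − 9.3880% = -2.41%

-2.41%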